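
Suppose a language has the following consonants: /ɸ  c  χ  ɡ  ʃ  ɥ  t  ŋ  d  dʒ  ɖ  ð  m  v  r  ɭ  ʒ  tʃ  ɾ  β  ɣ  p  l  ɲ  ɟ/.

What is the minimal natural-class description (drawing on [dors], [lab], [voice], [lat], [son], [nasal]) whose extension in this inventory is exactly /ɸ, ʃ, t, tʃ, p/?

Every target segment is [−voice], [−dorsal]; each remaining inventory member fails at least one of these. Each conjunct is needed — [−dorsal] alone would also admit /d, dʒ, ɖ, ð, …/; [−voice] alone would also admit /c, χ/ — and no other single listed feature has exactly this extension, so two is the minimum.

[−voice, −dors]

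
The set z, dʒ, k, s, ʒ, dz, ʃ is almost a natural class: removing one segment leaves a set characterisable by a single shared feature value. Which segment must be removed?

/s, z, ʃ, ʒ, dz, dʒ/ are all [+strident], but /k/ (voiceless velar stop) is [−strident]. No other single segment can be removed to leave a set sharing one feature value that the removed segment lacks, so /k/ is the odd one out.

k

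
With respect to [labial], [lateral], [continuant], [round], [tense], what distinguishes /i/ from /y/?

[labial], [round]

/i/ (high front unrounded tense vowel) and /y/ (high front rounded tense vowel) agree on [−lateral], [+continuant], [+tense]. They differ on [labial] (/i/ [−], /y/ [+]), [round] (/i/ [−], /y/ [+]).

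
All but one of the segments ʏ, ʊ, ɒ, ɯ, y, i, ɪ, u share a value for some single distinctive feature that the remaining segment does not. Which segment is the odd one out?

/ʊ, ʏ, u, y, i, ɪ, ɯ/ are all [+high], but /ɒ/ (low back rounded vowel) is [-high]. No other single segment can be removed to leave a set sharing one feature value that the removed segment lacks, so /ɒ/ is the odd one out.

ɒ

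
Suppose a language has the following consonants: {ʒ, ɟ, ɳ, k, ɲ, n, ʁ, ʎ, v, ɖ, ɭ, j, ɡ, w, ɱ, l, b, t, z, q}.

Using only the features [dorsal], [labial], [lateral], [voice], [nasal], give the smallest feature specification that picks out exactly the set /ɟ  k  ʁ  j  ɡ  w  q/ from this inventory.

/ɟ, k, ʁ, j, ɡ, w, q/ are all [-nasal], [-lateral], [+dorsal], and no other segment in the inventory matches all three values. Dropping any one of them over-generates: [-lateral, +dorsal] alone would also admit /ɲ/; [-nasal, +dorsal] alone would also admit /ʎ/; [-nasal, -lateral] alone would also admit /ʒ, v, ɖ, b, …/. No other combination of two listed features picks out exactly this set either, so fewer than three features will not do.

[-nasal, -lateral, +dorsal]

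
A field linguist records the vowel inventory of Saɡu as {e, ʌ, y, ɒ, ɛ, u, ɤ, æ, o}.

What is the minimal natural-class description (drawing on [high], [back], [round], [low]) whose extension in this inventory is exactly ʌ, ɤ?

/ʌ, ɤ/ are all [+back], [-round], and no other segment in the inventory matches both values. Dropping any one of them over-generates: [-round] alone would also admit /e, ɛ, æ/; [+back] alone would also admit /ɒ, u, o/. No other single listed feature picks out exactly this set either, so fewer than two features will not do.

[+back, -round]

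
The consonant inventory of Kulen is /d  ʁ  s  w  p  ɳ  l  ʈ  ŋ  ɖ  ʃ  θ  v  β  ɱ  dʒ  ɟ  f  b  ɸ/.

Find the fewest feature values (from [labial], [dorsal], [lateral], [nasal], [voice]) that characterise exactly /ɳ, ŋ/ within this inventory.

[+nasal, −labial]

Every target segment is [+nasal], [−labial]; each remaining inventory member fails at least one of these. Each conjunct is needed — [−labial] alone would also admit /d, ʁ, s, l, …/; [+nasal] alone would also admit /ɱ/ — and no other single listed feature has exactly this extension, so two is the minimum.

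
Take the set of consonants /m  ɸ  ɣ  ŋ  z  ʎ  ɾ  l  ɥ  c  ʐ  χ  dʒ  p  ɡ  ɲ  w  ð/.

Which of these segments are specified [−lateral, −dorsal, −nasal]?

Checking each segment against [−lateral], [−dorsal], [−nasal]: /ɸ/ (voiceless bilabial fricative), /z/ (voiced alveolar fricative), /ɾ/ (alveolar tap), /ʐ/ (voiced retroflex fricative), /dʒ/ (voiced postalveolar affricate), /p/ (voiceless bilabial stop), among others, satisfy every feature; every other segment in the inventory fails at least one.

ɸ, z, ɾ, ʐ, dʒ, p, ð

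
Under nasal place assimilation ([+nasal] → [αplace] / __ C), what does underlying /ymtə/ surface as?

In /ymtə/, the nasal /m/ precedes /t/, which is [+coronal]. The nasal assimilates in place, becoming the [+coronal] nasal /n/. The surface form is [yntə].

[yntə]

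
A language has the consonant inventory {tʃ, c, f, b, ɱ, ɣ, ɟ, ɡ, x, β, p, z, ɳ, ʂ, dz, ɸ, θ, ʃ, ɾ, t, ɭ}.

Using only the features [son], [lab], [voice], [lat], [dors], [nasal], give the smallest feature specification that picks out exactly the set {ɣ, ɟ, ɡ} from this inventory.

/ɣ, ɟ, ɡ/ are all [+voice], [+dorsal], and no other segment in the inventory matches both values. Dropping any one of them over-generates: [+dorsal] alone would also admit /c, x/; [+voice] alone would also admit /b, ɱ, β, z, …/. No other single listed feature picks out exactly this set either, so fewer than two features will not do.

[+voice, +dors]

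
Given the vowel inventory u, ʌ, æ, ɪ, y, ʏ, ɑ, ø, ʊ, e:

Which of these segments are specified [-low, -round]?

ʌ, ɪ, e

Eliminate segments failing any feature: /u, y, ʏ, ø, ʊ/ are [+round]; /æ, ɑ/ are [+low]. The remaining /ʌ, ɪ, e/ satisfy [-low], [-round].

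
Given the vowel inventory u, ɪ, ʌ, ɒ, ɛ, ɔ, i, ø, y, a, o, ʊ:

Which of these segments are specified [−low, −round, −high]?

ʌ, ɛ

First, the [−low] segments are /u, ɪ, ʌ, ɛ, ɔ, i, ø, y, o, ʊ/.
Of those, [−round] gives /ɪ, ʌ, ɛ, i/.
Then [−high] leaves /ʌ, ɛ/.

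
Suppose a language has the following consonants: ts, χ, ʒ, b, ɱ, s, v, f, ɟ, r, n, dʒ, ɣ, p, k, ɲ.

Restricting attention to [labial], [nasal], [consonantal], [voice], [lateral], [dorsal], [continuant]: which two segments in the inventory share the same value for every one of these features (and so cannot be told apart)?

ʒ, r

/ʒ/ (voiced postalveolar fricative) and /r/ (alveolar trill) are both [−labial], [−nasal], [+consonantal], [+voice], [−lateral], [−dorsal], [+continuant], so none of the listed features separates them. (They do differ in [sonorant], [strident] and [anterior], which are not among the given features.) Every other pair in the inventory differs on at least one listed feature.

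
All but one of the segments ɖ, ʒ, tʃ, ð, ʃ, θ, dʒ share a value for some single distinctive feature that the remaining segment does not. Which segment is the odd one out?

ɖ

[distributed] groups all but one: /ʒ, ð, dʒ, tʃ, ʃ, θ/ share [+distributed] while /ɖ/ (voiced retroflex stop) alone is [-distributed]. Removing any other segment would not leave a single-feature class that excludes it.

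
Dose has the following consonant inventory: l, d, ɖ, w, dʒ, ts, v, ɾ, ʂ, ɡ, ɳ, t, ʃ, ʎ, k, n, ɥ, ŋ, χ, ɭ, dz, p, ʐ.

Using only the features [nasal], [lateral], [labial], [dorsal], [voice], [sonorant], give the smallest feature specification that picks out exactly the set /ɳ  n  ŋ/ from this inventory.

The target set is precisely the extension of [+nasal] in this inventory.

[+nasal]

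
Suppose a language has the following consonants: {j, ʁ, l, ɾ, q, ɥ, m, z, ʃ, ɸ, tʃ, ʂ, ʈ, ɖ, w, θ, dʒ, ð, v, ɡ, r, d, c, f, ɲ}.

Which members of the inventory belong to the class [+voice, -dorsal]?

l, ɾ, m, z, ɖ, dʒ, ð, v, r, d

Eliminate segments failing any feature: /j, ʁ, ɥ, w, ɡ, ɲ/ are [+dorsal]; /q, ʃ, ɸ, tʃ, ʂ, ʈ, θ, c, f/ are [-voice]. The remaining /l, ɾ, m, z, ɖ, dʒ, ð, v, r, d/ satisfy [+voice], [-dorsal].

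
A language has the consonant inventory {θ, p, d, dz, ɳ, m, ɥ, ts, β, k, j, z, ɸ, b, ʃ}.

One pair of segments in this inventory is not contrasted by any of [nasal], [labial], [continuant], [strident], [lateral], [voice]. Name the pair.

/ɥ/ (labial-palatal glide) and /β/ (voiced bilabial fricative) are both [−nasal], [+labial], [+continuant], [−strident], [−lateral], [+voice], so none of the listed features separates them. (They do differ in [sonorant], [round] and [dorsal], which are not among the given features.) Every other pair in the inventory differs on at least one listed feature.

ɥ, β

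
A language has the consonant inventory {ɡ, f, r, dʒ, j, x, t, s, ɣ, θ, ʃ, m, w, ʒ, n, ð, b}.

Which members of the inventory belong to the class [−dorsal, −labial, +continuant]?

r, s, θ, ʃ, ʒ, ð

Checking each segment against [−dorsal], [−labial], [+continuant]: /r/ (alveolar trill), /s/ (voiceless alveolar fricative), /θ/ (voiceless dental fricative), /ʃ/ (voiceless postalveolar fricative), /ʒ/ (voiced postalveolar fricative), /ð/ (voiced dental fricative) satisfy every feature; every other segment in the inventory fails at least one.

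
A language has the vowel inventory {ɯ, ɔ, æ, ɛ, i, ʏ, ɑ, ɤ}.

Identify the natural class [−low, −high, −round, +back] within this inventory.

First, the [−low] segments are /ɯ, ɔ, ɛ, i, ʏ, ɤ/.
Within that set, [−high] gives /ɔ, ɛ, ɤ/.
Intersecting with [−round] gives /ɛ, ɤ/.
Intersecting with [+back] leaves /ɤ/.

ɤ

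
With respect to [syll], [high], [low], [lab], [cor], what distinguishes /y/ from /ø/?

[high]

/y/ is the high front rounded tense vowel and /ø/ is the mid front rounded tense vowel. Both are [+syllabic], [−low], [+labial], [−coronal]. /y/ is [+high] while /ø/ is [−high], so the distinguishing feature is [high].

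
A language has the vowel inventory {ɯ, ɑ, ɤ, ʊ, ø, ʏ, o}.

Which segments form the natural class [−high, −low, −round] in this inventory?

ɤ

Checking each segment against [−high], [−low], [−round]: /ɤ/ (mid back unrounded tense vowel) satisfies every feature; every other segment in the inventory fails at least one.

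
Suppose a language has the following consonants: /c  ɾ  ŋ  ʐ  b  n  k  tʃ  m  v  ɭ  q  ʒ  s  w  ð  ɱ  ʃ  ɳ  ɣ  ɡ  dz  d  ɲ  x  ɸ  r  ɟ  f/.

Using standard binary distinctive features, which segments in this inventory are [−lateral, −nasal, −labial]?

c, ɾ, ʐ, k, tʃ, q, ʒ, s, ð, ʃ, ɣ, ɡ, dz, d, x, r, ɟ

Among the inventory, the [−lateral] segments are /c, ɾ, ŋ, ʐ, b, n, k, tʃ, m, v, q, ʒ, s, w, ð, ɱ, ʃ, ɳ, ɣ, ɡ, dz, d, ɲ, x, ɸ, r, ɟ, f/.
Of those, [−nasal] gives /c, ɾ, ʐ, b, k, tʃ, v, q, ʒ, s, w, ð, ʃ, ɣ, ɡ, dz, d, x, ɸ, r, ɟ, f/.
Among these, [−labial] leaves /c, ɾ, ʐ, k, tʃ, q, ʒ, s, ð, ʃ, ɣ, ɡ, dz, d, x, r, ɟ/.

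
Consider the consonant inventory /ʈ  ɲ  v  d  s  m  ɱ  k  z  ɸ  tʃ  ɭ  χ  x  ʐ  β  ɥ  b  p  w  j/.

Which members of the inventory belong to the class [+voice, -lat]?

ɲ, v, d, m, ɱ, z, ʐ, β, ɥ, b, w, j

First, the [+voice] segments are /ɲ, v, d, m, ɱ, z, ɭ, ʐ, β, ɥ, b, w, j/.
Within that set, [-lateral] leaves /ɲ, v, d, m, ɱ, z, ʐ, β, ɥ, b, w, j/.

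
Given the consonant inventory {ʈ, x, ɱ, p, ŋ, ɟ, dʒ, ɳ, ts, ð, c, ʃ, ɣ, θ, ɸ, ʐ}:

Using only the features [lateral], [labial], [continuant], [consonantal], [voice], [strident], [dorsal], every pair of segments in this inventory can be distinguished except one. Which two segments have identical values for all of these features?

ɟ, ŋ

/ɟ/ (voiced palatal stop) and /ŋ/ (velar nasal) are both [−lateral], [−labial], [−continuant], [+consonantal], [+voice], [−strident], [+dorsal], so none of the listed features separates them. (They do differ in [sonorant], [nasal] and [back], which are not among the given features.) Every other pair in the inventory differs on at least one listed feature.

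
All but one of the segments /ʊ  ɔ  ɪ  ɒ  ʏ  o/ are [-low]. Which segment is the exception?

/ɒ/ is the low back rounded vowel, which is [+low]; the rest — /ʊ, ɔ, ɪ, ʏ, o/ — are [-low].

ɒ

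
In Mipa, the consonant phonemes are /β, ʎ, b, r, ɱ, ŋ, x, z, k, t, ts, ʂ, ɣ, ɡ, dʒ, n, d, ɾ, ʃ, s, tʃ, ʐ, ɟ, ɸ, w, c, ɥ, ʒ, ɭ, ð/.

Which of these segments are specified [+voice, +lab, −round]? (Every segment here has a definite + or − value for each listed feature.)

Checking each segment against [+voice], [+labial], [−round]: /β/ (voiced bilabial fricative), /b/ (voiced bilabial stop), /ɱ/ (labiodental nasal) satisfy every feature; every other segment in the inventory fails at least one.

β, b, ɱ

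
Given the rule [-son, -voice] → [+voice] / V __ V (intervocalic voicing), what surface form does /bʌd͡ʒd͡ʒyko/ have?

[bʌd͡ʒd͡ʒyɡo]

/k/ satisfies [-son, -voice] and sits in V __ V. The [+voice] counterpart of the voiceless velar stop is /ɡ/. Other segments in /bʌd͡ʒd͡ʒyko/ either fail the structural description or are not in the environment, so the surface form is [bʌd͡ʒd͡ʒyɡo].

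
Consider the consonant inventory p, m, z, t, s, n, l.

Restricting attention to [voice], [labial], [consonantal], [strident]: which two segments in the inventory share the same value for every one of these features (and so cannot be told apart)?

Both /l/ and /n/ are [+voice], [−labial], [+consonantal], [−strident]. Since the list omits [nasal] and [lateral] — which do distinguish the alveolar lateral approximant from the alveolar nasal — this pair collapses; all other pairs remain distinct.

l, n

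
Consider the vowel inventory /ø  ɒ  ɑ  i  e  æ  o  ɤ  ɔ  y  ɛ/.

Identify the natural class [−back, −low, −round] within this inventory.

Eliminate segments failing any feature: /ø, y/ are [+round]; /ɒ, ɑ, o, ɤ, ɔ/ are [+back]; /æ/ is [+low]. The remaining /i, e, ɛ/ satisfy [−back], [−low], [−round].

i, e, ɛ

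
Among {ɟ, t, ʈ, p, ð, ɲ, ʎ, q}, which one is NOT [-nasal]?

/ɲ/ is the palatal nasal, which is [+nasal]; the rest — /ð, p, ʎ, t, ʈ, q, ɟ/ — are [-nasal].

ɲ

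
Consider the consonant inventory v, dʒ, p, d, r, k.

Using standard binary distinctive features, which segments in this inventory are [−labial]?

The [−labial] segments here are /dʒ, d, r, k/; the remaining /v, p/ are [+labial].

dʒ, d, r, k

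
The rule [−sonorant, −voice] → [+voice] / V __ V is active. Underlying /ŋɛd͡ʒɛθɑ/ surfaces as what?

[ŋɛd͡ʒɛðɑ]

/θ/ satisfies [−sonorant, −voice] and sits in V __ V. The [+voice] counterpart of the voiceless dental fricative is /ð/. Other segments in /ŋɛd͡ʒɛθɑ/ either fail the structural description or are not in the environment, so the surface form is [ŋɛd͡ʒɛðɑ].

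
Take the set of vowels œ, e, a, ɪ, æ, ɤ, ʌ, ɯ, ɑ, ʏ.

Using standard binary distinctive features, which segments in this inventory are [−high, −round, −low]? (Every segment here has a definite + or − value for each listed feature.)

Checking each segment against [−high], [−round], [−low]: /e/ (mid front unrounded tense vowel), /ɤ/ (mid back unrounded tense vowel), /ʌ/ (mid back unrounded lax vowel) satisfy every feature; every other segment in the inventory fails at least one.

e, ɤ, ʌ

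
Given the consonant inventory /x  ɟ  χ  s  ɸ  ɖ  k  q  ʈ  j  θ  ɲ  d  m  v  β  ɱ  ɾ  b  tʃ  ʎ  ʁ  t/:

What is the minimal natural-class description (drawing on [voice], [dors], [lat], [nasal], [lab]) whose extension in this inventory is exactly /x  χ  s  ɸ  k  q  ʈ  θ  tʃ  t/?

[-voice]

/x, χ, s, ɸ, k, q, ʈ, θ, tʃ, t/ are exactly the [-voice] segments in the inventory, so a single feature suffices.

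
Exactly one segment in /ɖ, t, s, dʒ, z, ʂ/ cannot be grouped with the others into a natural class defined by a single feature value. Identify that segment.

dʒ

The remaining segments after removing /dʒ/ share [−distributed]; /dʒ/ (voiced postalveolar affricate) is [+distributed]. For every other candidate removal, the leftover set fails to share any single feature value that the removed segment lacks.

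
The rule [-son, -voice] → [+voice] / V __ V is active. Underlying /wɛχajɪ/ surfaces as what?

[wɛʁajɪ]

/χ/ satisfies [-son, -voice] and sits in V __ V. The [+voice] counterpart of the voiceless uvular fricative is /ʁ/. Other segments in /wɛχajɪ/ either fail the structural description or are not in the environment, so the surface form is [wɛʁajɪ].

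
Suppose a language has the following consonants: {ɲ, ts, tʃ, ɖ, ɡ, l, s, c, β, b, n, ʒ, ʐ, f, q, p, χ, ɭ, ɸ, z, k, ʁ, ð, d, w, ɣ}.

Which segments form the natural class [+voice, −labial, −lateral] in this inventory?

ɲ, ɖ, ɡ, n, ʒ, ʐ, z, ʁ, ð, d, ɣ

The [+voice] segments are /ɲ, ɖ, ɡ, l, β, b, n, ʒ, ʐ, ɭ, z, ʁ, ð, d, w, ɣ/.
Among these, [−labial] gives /ɲ, ɖ, ɡ, l, n, ʒ, ʐ, ɭ, z, ʁ, ð, d, ɣ/.
Among these, [−lateral] leaves /ɲ, ɖ, ɡ, n, ʒ, ʐ, z, ʁ, ð, d, ɣ/.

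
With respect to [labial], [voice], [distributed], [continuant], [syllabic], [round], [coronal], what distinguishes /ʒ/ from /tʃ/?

[voice], [continuant]

The two segments share [-labial], [+distributed], [-syllabic], [-round], [+coronal]. The only features from the list on which they differ: /ʒ/ is [+voice] while /tʃ/ is [-voice]; /ʒ/ is [+continuant] while /tʃ/ is [-continuant].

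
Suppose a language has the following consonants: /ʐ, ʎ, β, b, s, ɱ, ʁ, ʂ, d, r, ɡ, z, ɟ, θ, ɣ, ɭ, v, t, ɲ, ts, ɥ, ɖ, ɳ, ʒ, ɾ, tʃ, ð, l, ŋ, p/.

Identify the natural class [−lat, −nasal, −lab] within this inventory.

ʐ, s, ʁ, ʂ, d, r, ɡ, z, ɟ, θ, ɣ, t, ts, ɖ, ʒ, ɾ, tʃ, ð

Among the inventory, the [−lateral] segments are /ʐ, β, b, s, ɱ, ʁ, ʂ, d, r, ɡ, z, ɟ, θ, ɣ, v, t, ɲ, ts, ɥ, ɖ, ɳ, ʒ, ɾ, tʃ, ð, ŋ, p/.
Then [−nasal] gives /ʐ, β, b, s, ʁ, ʂ, d, r, ɡ, z, ɟ, θ, ɣ, v, t, ts, ɥ, ɖ, ʒ, ɾ, tʃ, ð, p/.
Within that set, [−labial] leaves /ʐ, s, ʁ, ʂ, d, r, ɡ, z, ɟ, θ, ɣ, t, ts, ɖ, ʒ, ɾ, tʃ, ð/.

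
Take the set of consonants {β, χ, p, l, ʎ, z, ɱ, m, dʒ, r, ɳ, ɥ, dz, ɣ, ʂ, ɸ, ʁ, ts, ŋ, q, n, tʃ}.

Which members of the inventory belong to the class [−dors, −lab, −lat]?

First, the [−dorsal] segments are /β, p, l, z, ɱ, m, dʒ, r, ɳ, dz, ʂ, ɸ, ts, n, tʃ/.
Within that set, [−labial] gives /l, z, dʒ, r, ɳ, dz, ʂ, ts, n, tʃ/.
Then [−lateral] leaves /z, dʒ, r, ɳ, dz, ʂ, ts, n, tʃ/.

z, dʒ, r, ɳ, dz, ʂ, ts, n, tʃ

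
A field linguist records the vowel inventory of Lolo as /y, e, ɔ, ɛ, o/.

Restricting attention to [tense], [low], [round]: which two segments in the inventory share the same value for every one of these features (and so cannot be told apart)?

On the given features, /y/ and /o/ have an identical profile: [+tense], [−low], [+round]. No other two segments in the inventory coincide on all 3 features. (They do differ in [high] and [back], which are not among the given features.)

y, o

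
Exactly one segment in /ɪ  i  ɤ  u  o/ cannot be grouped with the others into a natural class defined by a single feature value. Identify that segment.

The remaining segments after removing /ɪ/ share [+tense]; /ɪ/ (high front unrounded lax vowel) is [−tense]. For every other candidate removal, the leftover set fails to share any single feature value that the removed segment lacks.

ɪ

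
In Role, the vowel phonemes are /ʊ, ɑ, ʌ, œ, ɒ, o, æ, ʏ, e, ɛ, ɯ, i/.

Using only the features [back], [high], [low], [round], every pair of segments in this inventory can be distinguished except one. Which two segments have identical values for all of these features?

On the given features, /e/ and /ɛ/ have an identical profile: [−back], [−high], [−low], [−round]. No other two segments in the inventory coincide on all 4 features. (They do differ in [tense], which is not among the given features.)

e, ɛ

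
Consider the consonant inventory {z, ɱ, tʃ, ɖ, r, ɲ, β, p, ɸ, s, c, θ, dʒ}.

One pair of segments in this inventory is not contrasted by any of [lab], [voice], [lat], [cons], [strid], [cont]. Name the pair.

Both /ɖ/ and /ɲ/ are [−labial], [+voice], [−lateral], [+consonantal], [−strident], [−continuant]. Since the list omits [sonorant], [nasal] and [dorsal] — which do distinguish the voiced retroflex stop from the palatal nasal — this pair collapses; all other pairs remain distinct.

ɖ, ɲ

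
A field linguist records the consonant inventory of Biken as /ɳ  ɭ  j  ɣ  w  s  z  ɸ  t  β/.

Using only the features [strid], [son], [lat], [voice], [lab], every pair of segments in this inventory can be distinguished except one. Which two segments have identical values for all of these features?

On the given features, /j/ and /ɳ/ have an identical profile: [−strident], [+sonorant], [−lateral], [+voice], [−labial]. No other two segments in the inventory coincide on all 5 features. (They do differ in [nasal], [continuant] and [dorsal], which are not among the given features.)

j, ɳ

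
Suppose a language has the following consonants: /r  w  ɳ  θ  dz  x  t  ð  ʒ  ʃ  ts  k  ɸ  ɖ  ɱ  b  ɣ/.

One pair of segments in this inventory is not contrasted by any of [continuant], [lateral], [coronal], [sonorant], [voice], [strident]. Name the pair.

x, ɸ

/x/ (voiceless velar fricative) and /ɸ/ (voiceless bilabial fricative) are both [+continuant], [−lateral], [−coronal], [−sonorant], [−voice], [−strident], so none of the listed features separates them. (They do differ in [labial] and [dorsal], which are not among the given features.) Every other pair in the inventory differs on at least one listed feature.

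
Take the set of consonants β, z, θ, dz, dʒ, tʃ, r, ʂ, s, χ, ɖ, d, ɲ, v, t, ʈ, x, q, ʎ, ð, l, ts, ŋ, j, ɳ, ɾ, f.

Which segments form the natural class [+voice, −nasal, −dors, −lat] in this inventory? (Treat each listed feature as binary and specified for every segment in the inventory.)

β, z, dz, dʒ, r, ɖ, d, v, ð, ɾ

Among the inventory, the [+voice] segments are /β, z, dz, dʒ, r, ɖ, d, ɲ, v, ʎ, ð, l, ŋ, j, ɳ, ɾ/.
Within that set, [−nasal] gives /β, z, dz, dʒ, r, ɖ, d, v, ʎ, ð, l, j, ɾ/.
Within that set, [−dorsal] gives /β, z, dz, dʒ, r, ɖ, d, v, ð, l, ɾ/.
Of those, [−lateral] leaves /β, z, dz, dʒ, r, ɖ, d, v, ð, ɾ/.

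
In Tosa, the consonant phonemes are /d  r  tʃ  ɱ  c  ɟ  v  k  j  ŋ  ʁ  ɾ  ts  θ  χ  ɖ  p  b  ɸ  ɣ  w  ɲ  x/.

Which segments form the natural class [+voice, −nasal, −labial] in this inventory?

d, r, ɟ, j, ʁ, ɾ, ɖ, ɣ

Eliminate segments failing any feature: /tʃ, c, k, ts, θ, χ, p, ɸ, x/ are [−voice]; /ɱ, ŋ, ɲ/ are [+nasal]; /v, b, w/ are [+labial]. The remaining /d, r, ɟ, j, ʁ, ɾ, ɖ, ɣ/ satisfy [+voice], [−nasal], [−labial].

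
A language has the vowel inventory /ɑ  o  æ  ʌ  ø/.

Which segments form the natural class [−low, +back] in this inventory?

Checking each segment against [−low], [+back]: /o/ (mid back rounded tense vowel), /ʌ/ (mid back unrounded lax vowel) satisfy every feature; every other segment in the inventory fails at least one.

o, ʌ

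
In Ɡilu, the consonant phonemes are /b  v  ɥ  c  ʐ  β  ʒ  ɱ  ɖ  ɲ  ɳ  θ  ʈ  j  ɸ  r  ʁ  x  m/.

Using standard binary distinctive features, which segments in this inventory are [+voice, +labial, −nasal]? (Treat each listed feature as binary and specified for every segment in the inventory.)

b, v, ɥ, β

Eliminate segments failing any feature: /c, θ, ʈ, ɸ, x/ are [−voice]; /ʐ, ʒ, ɖ, ɲ, ɳ, j, r, ʁ/ are [−labial]; /ɱ, m/ are [+nasal]. The remaining /b, v, ɥ, β/ satisfy [+voice], [+labial], [−nasal].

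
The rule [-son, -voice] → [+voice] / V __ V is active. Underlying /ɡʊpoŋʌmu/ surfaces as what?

The only segment in the rule's environment that also matches [-son, -voice] is /p/. Applying [+voice] turns the voiceless bilabial stop into /b/ (voiced bilabial stop), giving [ɡʊboŋʌmu].

[ɡʊboŋʌmu]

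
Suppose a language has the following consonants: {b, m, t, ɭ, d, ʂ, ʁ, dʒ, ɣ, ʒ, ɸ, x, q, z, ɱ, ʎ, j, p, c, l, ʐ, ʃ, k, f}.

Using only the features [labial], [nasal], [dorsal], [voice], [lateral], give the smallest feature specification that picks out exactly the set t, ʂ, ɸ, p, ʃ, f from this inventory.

[−voice, −dorsal]

The class [−voice], [−dorsal] has exactly /t, ʂ, ɸ, p, ʃ, f/ as its extension in this inventory. No smaller conjunction from the listed features achieves this: [−dorsal] alone would also admit /b, m, ɭ, d, …/; [−voice] alone would also admit /x, q, c, k/; and checking the remaining single features turns up none with this extension.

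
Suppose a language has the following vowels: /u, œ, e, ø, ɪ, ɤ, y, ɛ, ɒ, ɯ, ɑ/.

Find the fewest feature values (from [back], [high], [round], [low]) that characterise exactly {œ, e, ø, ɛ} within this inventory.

Every target segment is [−high], [−back]; each remaining inventory member fails at least one of these. Each conjunct is needed — [−back] alone would also admit /ɪ, y/; [−high] alone would also admit /ɤ, ɒ, ɑ/ — and no other single listed feature has exactly this extension, so two is the minimum.

[−high, −back]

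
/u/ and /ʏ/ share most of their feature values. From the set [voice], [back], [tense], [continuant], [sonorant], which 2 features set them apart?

The two segments share [+voice], [+continuant], [+sonorant]. The only features from the list on which they differ: /u/ is [+back] while /ʏ/ is [-back]; /u/ is [+tense] while /ʏ/ is [-tense].

[back], [tense]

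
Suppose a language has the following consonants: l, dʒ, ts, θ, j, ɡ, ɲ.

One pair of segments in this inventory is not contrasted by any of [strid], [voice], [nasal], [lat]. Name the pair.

On the given features, /j/ and /ɡ/ have an identical profile: [−strident], [+voice], [−nasal], [−lateral]. No other two segments in the inventory coincide on all 4 features. (They do differ in [sonorant], [continuant] and [back], which are not among the given features.)

j, ɡ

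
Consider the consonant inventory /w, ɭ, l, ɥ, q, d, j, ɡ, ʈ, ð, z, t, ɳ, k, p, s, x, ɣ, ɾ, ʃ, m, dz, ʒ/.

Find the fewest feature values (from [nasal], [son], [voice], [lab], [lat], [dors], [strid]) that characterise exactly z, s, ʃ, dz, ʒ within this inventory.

[+strid]

/z, s, ʃ, dz, ʒ/ are exactly the [+strident] segments in the inventory, so a single feature suffices.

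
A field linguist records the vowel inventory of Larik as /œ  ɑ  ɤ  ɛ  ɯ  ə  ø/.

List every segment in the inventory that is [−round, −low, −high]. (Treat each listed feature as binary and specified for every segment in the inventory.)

First, the [−round] segments are /ɑ, ɤ, ɛ, ɯ, ə/.
Then [−low] gives /ɤ, ɛ, ɯ, ə/.
Intersecting with [−high] leaves /ɤ, ɛ, ə/.

ɤ, ɛ, ə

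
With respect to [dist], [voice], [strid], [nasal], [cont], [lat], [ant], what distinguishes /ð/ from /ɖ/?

/ð/ is the voiced dental fricative and /ɖ/ is the voiced retroflex stop. Both are [+voice], [−strident], [−nasal], [−lateral]. /ð/ is [+continuant] while /ɖ/ is [−continuant]; /ð/ is [+anterior] while /ɖ/ is [−anterior]; /ð/ is [+distributed] while /ɖ/ is [−distributed], so the distinguishing features are [continuant], [anterior], [distributed].

[continuant], [anterior], [distributed]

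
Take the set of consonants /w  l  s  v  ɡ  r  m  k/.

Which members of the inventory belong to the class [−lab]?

l, s, ɡ, r, k

The feature [labial] marks segments articulated with one or both lips. In this inventory /l, s, ɡ, r, k/ lack that property, so they are [−labial]; /w, v, m/ are [+labial].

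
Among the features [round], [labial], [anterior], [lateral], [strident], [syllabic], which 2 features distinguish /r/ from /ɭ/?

[lateral], [anterior]

/r/ (alveolar trill) and /ɭ/ (retroflex lateral approximant) agree on [−round], [−labial], [−strident], [−syllabic]. They differ on [lateral] (/r/ [−], /ɭ/ [+]), [anterior] (/r/ [+], /ɭ/ [−]).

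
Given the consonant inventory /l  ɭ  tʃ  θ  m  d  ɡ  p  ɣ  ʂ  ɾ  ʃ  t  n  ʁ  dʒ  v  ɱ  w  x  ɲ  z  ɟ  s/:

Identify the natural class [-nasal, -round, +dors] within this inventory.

Eliminate segments failing any feature: /l, ɭ, tʃ, θ, d, p, ʂ, ɾ, ʃ, t, dʒ, v, z, s/ are [-dorsal]; /m, n, ɱ, ɲ/ are [+nasal]; /w/ is [+round]. The remaining /ɡ, ɣ, ʁ, x, ɟ/ satisfy [-nasal], [-round], [+dorsal].

ɡ, ɣ, ʁ, x, ɟ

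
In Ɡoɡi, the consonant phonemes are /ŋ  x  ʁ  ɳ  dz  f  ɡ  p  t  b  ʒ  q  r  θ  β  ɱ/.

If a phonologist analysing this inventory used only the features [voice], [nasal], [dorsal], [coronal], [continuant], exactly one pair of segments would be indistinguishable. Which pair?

/r/ (alveolar trill) and /ʒ/ (voiced postalveolar fricative) are both [+voice], [−nasal], [−dorsal], [+coronal], [+continuant], so none of the listed features separates them. (They do differ in [sonorant], [strident] and [anterior], which are not among the given features.) Every other pair in the inventory differs on at least one listed feature.

r, ʒ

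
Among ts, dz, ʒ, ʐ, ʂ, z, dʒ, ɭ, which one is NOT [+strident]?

ɭ

/ɭ/ is the retroflex lateral approximant, which is [−strident]; the rest — /ʒ, ʐ, dʒ, ts, z, dz, ʂ/ — are [+strident].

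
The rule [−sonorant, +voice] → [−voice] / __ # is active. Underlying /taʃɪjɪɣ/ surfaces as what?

[taʃɪjɪx]

/ɣ/ satisfies [−sonorant, +voice] and sits in __ #. The [−voice] counterpart of the voiced velar fricative is /x/. Other segments in /taʃɪjɪɣ/ either fail the structural description or are not in the environment, so the surface form is [taʃɪjɪx].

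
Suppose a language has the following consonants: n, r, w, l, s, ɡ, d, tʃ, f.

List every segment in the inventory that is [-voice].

The [-voice] segments here are /s, tʃ, f/; the remaining /n, r, w, l, ɡ, d/ are [+voice].

s, tʃ, f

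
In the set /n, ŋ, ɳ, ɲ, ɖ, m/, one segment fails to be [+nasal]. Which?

ɖ

Every segment except /ɖ/ is [+nasal]. /ɖ/ (voiced retroflex stop) is [-nasal], so it is the exception.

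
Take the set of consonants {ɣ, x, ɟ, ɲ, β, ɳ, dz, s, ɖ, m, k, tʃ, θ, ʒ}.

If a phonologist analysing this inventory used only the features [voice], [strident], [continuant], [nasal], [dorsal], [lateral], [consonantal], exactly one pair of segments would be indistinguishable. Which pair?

ɳ, m

/ɳ/ (retroflex nasal) and /m/ (bilabial nasal) are both [+voice], [−strident], [−continuant], [+nasal], [−dorsal], [−lateral], [+consonantal], so none of the listed features separates them. (They do differ in [labial] and [coronal], which are not among the given features.) Every other pair in the inventory differs on at least one listed feature.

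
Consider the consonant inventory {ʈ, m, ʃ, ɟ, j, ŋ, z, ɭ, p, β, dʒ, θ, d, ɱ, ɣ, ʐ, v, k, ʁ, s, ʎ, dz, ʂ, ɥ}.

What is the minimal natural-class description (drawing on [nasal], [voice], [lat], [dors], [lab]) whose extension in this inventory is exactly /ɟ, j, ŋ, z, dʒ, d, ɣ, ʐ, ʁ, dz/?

[+voice, −lat, −lab]

The class [+voice], [−lateral], [−labial] has exactly /ɟ, j, ŋ, z, dʒ, d, ɣ, ʐ, ʁ, dz/ as its extension in this inventory. No smaller conjunction from the listed features achieves this: [−lateral, −labial] alone would also admit /ʈ, ʃ, θ, k, …/; [+voice, −labial] alone would also admit /ɭ, ʎ/; [+voice, −lateral] alone would also admit /m, β, ɱ, v, …/; and checking the remaining two-feature bundles turns up none with this extension.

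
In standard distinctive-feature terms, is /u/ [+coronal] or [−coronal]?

[−coronal]

/u/ is the high back rounded tense vowel, hence [−coronal].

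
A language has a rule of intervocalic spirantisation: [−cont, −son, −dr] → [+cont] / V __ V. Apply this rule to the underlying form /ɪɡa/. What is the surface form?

[ɪɣa]

Only /ɡ/ occurs between two vowels (/ɪ/ __ /a/) and matches the structural description. It is a voiced velar stop, so [−cont, −son, −dr] holds; changing it to [+continuant] with all other features held fixed yields /ɣ/ (voiced velar fricative). No other segment meets both the structural description and the environment, so the output is [ɪɣa].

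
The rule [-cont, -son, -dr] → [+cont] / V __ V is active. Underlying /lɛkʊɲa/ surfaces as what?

/k/ satisfies [-cont, -son, -dr] and sits in V __ V. The [+continuant] counterpart of the voiceless velar stop is /x/. Other segments in /lɛkʊɲa/ either fail the structural description or are not in the environment, so the surface form is [lɛxʊɲa].

[lɛxʊɲa]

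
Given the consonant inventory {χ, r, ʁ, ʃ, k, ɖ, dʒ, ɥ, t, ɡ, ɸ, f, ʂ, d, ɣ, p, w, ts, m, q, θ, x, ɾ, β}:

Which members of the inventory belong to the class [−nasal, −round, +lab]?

ɸ, f, p, β

Among the inventory, the [−nasal] segments are /χ, r, ʁ, ʃ, k, ɖ, dʒ, ɥ, t, ɡ, ɸ, f, ʂ, d, ɣ, p, w, ts, q, θ, x, ɾ, β/.
Within that set, [−round] gives /χ, r, ʁ, ʃ, k, ɖ, dʒ, t, ɡ, ɸ, f, ʂ, d, ɣ, p, ts, q, θ, x, ɾ, β/.
Then [+labial] leaves /ɸ, f, p, β/.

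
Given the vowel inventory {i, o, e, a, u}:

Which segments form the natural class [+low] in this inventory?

The feature [low] marks segments produced with the tongue body lowered. In this inventory /a/ has that property, so it is [+low]; /i, o, e, u/ are [−low].

a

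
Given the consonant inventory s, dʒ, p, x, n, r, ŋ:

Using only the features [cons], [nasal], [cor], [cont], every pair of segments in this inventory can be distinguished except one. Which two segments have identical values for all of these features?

r, s

On the given features, /r/ and /s/ have an identical profile: [+consonantal], [-nasal], [+coronal], [+continuant]. No other two segments in the inventory coincide on all 4 features. (They do differ in [sonorant], [voice] and [strident], which are not among the given features.)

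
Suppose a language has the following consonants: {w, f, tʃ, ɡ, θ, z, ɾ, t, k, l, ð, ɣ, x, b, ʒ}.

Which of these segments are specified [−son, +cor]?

tʃ, θ, z, t, ð, ʒ

Checking each segment against [−sonorant], [+coronal]: /tʃ/ (voiceless postalveolar affricate), /θ/ (voiceless dental fricative), /z/ (voiced alveolar fricative), /t/ (voiceless alveolar stop), /ð/ (voiced dental fricative), /ʒ/ (voiced postalveolar fricative) satisfy every feature; every other segment in the inventory fails at least one.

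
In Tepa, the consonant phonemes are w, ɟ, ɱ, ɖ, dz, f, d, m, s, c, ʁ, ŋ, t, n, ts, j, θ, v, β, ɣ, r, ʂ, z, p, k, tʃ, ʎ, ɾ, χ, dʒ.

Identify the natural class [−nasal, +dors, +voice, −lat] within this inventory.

Checking each segment against [−nasal], [+dorsal], [+voice], [−lateral]: /w/ (labial-velar glide), /ɟ/ (voiced palatal stop), /ʁ/ (voiced uvular fricative), /j/ (palatal glide), /ɣ/ (voiced velar fricative) satisfy every feature; every other segment in the inventory fails at least one.

w, ɟ, ʁ, j, ɣ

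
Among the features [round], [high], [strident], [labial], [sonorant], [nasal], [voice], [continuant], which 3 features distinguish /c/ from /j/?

The two segments share [−round], [+high], [−strident], [−labial], [−nasal]. The only features from the list on which they differ: /c/ is [−sonorant] while /j/ is [+sonorant]; /c/ is [−voice] while /j/ is [+voice]; /c/ is [−continuant] while /j/ is [+continuant].

[sonorant], [voice], [continuant]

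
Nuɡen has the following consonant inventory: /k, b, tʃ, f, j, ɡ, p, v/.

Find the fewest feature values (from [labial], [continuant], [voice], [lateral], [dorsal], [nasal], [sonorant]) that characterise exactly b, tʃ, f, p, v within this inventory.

[−dorsal]

/b, tʃ, f, p, v/ are exactly the [−dorsal] segments in the inventory, so a single feature suffices.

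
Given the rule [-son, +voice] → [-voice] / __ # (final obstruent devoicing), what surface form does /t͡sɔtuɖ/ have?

[t͡sɔtuʈ]

/ɖ/ satisfies [-son, +voice] and sits in __ #. The [-voice] counterpart of the voiced retroflex stop is /ʈ/. Other segments in /t͡sɔtuɖ/ either fail the structural description or are not in the environment, so the surface form is [t͡sɔtuʈ].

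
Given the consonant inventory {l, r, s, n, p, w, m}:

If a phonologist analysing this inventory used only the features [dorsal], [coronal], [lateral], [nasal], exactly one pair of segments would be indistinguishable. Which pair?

/r/ (alveolar trill) and /s/ (voiceless alveolar fricative) are both [−dorsal], [+coronal], [−lateral], [−nasal], so none of the listed features separates them. (They do differ in [sonorant], [voice] and [strident], which are not among the given features.) Every other pair in the inventory differs on at least one listed feature.

r, s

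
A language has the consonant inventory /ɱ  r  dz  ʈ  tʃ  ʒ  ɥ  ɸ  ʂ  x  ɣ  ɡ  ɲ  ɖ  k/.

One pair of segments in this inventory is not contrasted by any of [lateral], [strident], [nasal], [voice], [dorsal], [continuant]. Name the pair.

On the given features, /ɥ/ and /ɣ/ have an identical profile: [-lateral], [-strident], [-nasal], [+voice], [+dorsal], [+continuant]. No other two segments in the inventory coincide on all 6 features. (They do differ in [sonorant], [labial], [round] and [back], which are not among the given features.)

ɥ, ɣ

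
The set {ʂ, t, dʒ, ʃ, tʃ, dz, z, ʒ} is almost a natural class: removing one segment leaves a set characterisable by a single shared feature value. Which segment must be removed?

[strident] groups all but one: /ʂ, tʃ, ʒ, ʃ, dʒ, z, dz/ share [+strident] while /t/ (voiceless alveolar stop) alone is [−strident]. Removing any other segment would not leave a single-feature class that excludes it.

t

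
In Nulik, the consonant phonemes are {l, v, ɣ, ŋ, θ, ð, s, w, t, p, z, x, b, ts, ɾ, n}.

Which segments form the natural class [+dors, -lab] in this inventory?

ɣ, ŋ, x

The [+dorsal] segments are /ɣ, ŋ, w, x/.
Within that set, [-labial] leaves /ɣ, ŋ, x/.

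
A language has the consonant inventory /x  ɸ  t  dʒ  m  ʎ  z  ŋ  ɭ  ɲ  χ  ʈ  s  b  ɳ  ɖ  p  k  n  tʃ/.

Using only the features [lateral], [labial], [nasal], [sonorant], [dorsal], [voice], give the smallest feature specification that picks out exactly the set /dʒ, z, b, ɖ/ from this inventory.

Every target segment is [-sonorant], [+voice]; each remaining inventory member fails at least one of these. Each conjunct is needed — [+voice] alone would also admit /m, ʎ, ŋ, ɭ, …/; [-sonorant] alone would also admit /x, ɸ, t, χ, …/ — and no other single listed feature has exactly this extension, so two is the minimum.

[-sonorant, +voice]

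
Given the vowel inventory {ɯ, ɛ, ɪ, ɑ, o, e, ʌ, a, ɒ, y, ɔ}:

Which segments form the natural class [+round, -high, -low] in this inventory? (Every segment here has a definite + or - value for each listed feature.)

Checking each segment against [+round], [-high], [-low]: /o/ (mid back rounded tense vowel), /ɔ/ (mid back rounded lax vowel) satisfy every feature; every other segment in the inventory fails at least one.

o, ɔ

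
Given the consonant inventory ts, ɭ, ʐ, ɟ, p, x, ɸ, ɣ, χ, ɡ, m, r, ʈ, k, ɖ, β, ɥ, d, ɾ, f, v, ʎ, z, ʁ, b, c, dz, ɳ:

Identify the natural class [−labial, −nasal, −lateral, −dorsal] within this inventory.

ts, ʐ, r, ʈ, ɖ, d, ɾ, z, dz

The [−labial] segments are /ts, ɭ, ʐ, ɟ, x, ɣ, χ, ɡ, r, ʈ, k, ɖ, d, ɾ, ʎ, z, ʁ, c, dz, ɳ/.
Then [−nasal] gives /ts, ɭ, ʐ, ɟ, x, ɣ, χ, ɡ, r, ʈ, k, ɖ, d, ɾ, ʎ, z, ʁ, c, dz/.
Among these, [−lateral] gives /ts, ʐ, ɟ, x, ɣ, χ, ɡ, r, ʈ, k, ɖ, d, ɾ, z, ʁ, c, dz/.
Then [−dorsal] leaves /ts, ʐ, r, ʈ, ɖ, d, ɾ, z, dz/.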